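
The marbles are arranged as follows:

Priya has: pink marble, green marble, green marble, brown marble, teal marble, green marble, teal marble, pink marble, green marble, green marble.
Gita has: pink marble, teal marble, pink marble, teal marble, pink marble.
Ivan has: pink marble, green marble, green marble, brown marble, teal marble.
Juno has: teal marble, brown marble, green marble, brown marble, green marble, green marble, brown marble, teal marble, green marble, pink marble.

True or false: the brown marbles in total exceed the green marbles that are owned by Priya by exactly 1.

There are 5 brown marbles.
Count of green marbles owned by Priya: 5.
The claim requires 5 − 5 (= 0) to equal 1, which does not hold.

False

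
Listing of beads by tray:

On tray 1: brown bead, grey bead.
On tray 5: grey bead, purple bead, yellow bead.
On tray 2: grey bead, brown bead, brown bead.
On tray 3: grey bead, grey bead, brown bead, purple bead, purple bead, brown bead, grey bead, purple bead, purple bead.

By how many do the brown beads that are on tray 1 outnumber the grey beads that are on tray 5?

brown beads on tray 1: 1.
grey beads on tray 5: 1.
1 − 1 = 0.

0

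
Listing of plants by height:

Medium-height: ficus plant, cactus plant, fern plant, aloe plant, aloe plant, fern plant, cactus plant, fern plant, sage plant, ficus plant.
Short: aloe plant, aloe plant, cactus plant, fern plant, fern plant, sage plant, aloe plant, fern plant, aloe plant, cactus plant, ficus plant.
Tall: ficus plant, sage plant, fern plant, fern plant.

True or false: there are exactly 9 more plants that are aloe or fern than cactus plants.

False

|plants that are aloe or fern| = 14.
|cactus plants| = 4.
The claim requires 14 − 4 (= 10) to equal 9, which does not hold.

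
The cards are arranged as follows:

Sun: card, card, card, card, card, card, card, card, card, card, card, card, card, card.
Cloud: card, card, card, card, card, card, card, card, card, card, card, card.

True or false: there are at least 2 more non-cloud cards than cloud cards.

non-cloud cards: 14.
cloud cards: 12.
The claim requires 14 − 12 = 2 ≥ 2, which holds.

True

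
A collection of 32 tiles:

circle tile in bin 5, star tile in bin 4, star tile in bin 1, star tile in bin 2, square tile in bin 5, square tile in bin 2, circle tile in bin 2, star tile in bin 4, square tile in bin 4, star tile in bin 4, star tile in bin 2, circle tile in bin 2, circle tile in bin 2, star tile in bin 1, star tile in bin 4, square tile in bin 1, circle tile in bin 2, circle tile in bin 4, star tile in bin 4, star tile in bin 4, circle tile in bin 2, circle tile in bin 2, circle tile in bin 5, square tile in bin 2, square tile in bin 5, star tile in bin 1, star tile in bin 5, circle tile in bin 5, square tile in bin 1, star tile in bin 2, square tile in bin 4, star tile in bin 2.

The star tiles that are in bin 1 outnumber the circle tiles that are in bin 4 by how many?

2

star tiles in bin 1: 3.
circle tiles in bin 4: 1.
3 − 1 = 2.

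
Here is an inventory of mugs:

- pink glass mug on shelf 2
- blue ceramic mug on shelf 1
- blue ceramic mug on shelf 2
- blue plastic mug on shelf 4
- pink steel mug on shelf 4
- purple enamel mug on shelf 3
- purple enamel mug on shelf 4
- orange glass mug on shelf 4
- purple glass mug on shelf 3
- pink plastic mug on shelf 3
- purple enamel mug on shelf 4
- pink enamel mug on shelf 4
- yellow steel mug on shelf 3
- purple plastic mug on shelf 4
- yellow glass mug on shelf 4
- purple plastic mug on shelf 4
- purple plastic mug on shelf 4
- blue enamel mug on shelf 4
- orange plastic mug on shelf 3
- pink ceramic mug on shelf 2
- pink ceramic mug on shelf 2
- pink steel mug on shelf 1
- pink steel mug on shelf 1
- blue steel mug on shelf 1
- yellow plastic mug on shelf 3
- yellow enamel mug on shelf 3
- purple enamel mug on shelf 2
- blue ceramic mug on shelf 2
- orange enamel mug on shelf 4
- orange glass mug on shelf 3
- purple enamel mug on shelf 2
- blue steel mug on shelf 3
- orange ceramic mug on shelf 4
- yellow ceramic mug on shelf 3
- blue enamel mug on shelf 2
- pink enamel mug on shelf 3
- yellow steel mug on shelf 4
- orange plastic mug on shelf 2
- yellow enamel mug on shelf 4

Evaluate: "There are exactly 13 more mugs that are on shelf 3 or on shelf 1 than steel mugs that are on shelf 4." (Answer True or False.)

True

mugs on shelf 3 or on shelf 1: 15.
steel mugs on shelf 4: 2.
The claim requires 15 − 2 (= 13) to equal 13, which holds.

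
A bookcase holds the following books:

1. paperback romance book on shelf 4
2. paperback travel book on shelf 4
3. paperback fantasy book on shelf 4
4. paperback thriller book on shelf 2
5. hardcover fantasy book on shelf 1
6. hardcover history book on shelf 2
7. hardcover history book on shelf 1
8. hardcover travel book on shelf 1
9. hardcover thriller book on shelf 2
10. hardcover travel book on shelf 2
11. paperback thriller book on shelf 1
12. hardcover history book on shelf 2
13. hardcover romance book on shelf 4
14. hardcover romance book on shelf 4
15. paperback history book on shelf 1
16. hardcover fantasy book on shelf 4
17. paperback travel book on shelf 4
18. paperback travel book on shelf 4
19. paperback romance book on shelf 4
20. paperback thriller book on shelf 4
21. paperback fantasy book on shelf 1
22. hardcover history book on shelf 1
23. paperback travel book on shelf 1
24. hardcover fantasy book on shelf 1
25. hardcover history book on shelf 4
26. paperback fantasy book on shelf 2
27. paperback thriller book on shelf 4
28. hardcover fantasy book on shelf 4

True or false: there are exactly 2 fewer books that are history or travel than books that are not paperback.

True

There are 12 books that are history or travel.
There are 14 books that are not paperback.
The claim requires 14 − 12 (= 2) to equal 2, which holds.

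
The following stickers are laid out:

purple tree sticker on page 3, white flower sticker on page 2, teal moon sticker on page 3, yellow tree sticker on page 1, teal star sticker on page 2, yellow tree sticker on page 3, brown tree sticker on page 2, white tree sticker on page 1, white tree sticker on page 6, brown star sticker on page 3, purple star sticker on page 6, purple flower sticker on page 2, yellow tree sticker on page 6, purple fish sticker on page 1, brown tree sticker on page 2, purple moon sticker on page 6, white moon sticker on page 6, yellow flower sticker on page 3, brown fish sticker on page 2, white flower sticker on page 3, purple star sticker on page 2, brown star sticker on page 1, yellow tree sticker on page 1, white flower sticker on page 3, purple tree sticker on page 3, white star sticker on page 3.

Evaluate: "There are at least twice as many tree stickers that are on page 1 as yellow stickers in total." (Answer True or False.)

False

tree stickers on page 1: 3.
yellow stickers: 5.
The claim requires 3 ≥ 2 × 5 = 10, which does not hold.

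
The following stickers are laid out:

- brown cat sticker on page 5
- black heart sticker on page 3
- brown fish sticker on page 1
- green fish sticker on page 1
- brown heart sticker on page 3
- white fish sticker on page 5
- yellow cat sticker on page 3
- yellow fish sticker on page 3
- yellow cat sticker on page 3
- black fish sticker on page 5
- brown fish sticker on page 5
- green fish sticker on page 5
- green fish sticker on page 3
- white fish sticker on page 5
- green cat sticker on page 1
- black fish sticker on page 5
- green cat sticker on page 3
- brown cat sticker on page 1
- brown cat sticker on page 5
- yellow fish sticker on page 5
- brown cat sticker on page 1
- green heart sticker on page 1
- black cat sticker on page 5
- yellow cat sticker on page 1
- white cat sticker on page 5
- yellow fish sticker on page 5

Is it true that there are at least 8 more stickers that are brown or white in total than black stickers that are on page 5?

False

stickers that are brown or white: 10.
black stickers on page 5: 3.
The claim requires 10 − 3 = 7 ≥ 8, which does not hold.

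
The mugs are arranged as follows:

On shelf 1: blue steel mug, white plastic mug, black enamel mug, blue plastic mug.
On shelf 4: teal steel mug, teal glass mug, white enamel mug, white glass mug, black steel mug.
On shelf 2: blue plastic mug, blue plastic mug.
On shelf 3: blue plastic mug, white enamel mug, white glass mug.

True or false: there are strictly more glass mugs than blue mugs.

False

|glass mugs| = 3.
|blue mugs| = 5.
The claim requires 3 > 5, which does not hold.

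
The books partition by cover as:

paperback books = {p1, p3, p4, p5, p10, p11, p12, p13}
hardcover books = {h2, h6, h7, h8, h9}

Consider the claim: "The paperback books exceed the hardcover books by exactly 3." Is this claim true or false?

True

There are 8 paperback books.
There are 5 hardcover books.
The claim requires 8 − 5 (= 3) to equal 3, which holds.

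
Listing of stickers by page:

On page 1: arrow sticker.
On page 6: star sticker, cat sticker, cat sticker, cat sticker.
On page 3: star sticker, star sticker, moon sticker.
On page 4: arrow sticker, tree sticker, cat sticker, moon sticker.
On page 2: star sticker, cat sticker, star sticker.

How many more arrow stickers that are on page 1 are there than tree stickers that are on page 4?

arrow stickers on page 1: 1.
tree stickers on page 4: 1.
1 − 1 = 0.

0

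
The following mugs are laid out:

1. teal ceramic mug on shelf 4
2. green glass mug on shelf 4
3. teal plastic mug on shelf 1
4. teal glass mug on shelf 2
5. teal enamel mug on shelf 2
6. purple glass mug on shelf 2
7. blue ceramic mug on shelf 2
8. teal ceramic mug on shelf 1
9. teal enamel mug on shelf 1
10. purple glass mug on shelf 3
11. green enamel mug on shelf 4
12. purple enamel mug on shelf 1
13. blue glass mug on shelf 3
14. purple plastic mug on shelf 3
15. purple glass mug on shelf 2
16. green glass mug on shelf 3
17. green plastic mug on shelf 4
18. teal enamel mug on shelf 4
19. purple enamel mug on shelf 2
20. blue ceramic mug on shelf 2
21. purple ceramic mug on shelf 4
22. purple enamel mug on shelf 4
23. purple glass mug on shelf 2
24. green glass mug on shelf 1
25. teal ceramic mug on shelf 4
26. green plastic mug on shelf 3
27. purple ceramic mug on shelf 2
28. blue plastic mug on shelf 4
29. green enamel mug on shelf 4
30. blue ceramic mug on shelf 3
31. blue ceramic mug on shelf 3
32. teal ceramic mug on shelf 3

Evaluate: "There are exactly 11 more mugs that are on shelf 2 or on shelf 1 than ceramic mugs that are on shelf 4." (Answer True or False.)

mugs on shelf 2 or on shelf 1: 14.
ceramic mugs on shelf 4: 3.
The claim requires 14 − 3 (= 11) to equal 11, which holds.

True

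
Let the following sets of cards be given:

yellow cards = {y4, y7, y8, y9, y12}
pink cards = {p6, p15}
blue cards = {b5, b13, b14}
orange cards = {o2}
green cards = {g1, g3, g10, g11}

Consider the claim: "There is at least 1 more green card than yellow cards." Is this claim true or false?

green cards: 4.
yellow cards: 5.
The claim requires 4 − 5 = -1 ≥ 1, which does not hold.

False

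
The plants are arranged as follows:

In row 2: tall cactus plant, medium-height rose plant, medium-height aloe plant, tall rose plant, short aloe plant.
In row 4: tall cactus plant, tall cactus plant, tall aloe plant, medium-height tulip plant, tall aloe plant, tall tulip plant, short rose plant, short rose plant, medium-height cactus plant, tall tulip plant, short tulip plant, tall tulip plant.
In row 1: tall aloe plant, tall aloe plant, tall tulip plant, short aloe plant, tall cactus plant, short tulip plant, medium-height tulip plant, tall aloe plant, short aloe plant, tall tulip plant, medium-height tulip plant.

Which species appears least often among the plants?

rose

Counts by species: tulip 10, aloe 9, cactus 5, rose 4.
The minimum is 4, held uniquely by rose.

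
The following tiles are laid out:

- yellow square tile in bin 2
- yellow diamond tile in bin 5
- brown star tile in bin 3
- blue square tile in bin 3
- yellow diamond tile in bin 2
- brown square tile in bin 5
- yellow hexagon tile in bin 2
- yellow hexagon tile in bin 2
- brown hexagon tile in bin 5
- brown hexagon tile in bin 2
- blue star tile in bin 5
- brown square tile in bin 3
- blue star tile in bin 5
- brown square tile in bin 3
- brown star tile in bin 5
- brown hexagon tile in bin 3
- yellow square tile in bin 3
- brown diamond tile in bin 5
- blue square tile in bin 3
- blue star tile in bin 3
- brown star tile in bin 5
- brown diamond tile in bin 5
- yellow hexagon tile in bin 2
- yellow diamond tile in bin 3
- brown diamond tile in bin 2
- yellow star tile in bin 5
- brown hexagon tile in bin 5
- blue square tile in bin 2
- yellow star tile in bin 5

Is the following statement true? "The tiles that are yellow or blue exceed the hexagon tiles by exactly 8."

False

tiles that are yellow or blue: 16.
hexagon tiles: 7.
The claim requires 16 − 7 (= 9) to equal 8, which does not hold.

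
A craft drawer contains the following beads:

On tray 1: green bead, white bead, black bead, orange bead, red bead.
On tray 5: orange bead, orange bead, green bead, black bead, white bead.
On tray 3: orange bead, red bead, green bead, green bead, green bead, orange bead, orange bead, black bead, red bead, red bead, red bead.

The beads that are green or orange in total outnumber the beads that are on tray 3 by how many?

beads that are green or orange: 11.
beads on tray 3: 11.
11 − 11 = 0.

0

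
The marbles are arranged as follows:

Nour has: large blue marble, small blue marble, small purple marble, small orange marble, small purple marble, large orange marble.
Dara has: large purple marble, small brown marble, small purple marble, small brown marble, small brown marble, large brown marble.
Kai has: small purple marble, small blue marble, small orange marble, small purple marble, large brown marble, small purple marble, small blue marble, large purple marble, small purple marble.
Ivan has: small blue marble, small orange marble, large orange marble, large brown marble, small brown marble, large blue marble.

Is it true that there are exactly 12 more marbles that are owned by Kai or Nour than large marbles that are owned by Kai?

Count of marbles owned by Kai or Nour: 15.
Count of large marbles owned by Kai: 2.
The claim requires 15 − 2 (= 13) to equal 12, which does not hold.

False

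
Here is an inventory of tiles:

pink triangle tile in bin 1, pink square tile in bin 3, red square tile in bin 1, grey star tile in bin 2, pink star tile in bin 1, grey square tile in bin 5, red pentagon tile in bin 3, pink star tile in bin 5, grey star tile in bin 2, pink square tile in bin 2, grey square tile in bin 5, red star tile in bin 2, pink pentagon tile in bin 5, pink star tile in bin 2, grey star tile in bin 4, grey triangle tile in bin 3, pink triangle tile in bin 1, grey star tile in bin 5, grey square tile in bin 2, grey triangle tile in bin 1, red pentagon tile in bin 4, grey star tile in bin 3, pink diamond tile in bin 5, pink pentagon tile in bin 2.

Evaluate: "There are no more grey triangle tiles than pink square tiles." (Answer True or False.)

True

There are 2 grey triangle tiles.
There are 2 pink square tiles.
The claim requires 2 ≤ 2, which holds.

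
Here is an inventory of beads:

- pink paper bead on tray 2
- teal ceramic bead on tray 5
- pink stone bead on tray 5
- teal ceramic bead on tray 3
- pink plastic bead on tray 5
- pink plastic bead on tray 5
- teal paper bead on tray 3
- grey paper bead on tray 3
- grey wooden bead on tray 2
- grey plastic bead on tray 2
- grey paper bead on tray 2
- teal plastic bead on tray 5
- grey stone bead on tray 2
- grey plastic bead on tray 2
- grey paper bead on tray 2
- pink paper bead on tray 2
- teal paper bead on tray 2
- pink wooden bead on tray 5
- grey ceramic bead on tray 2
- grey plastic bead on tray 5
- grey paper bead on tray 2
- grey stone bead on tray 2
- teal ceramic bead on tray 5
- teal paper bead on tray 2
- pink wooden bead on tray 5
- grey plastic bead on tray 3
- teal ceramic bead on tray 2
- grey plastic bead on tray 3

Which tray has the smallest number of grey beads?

Counts by tray (restricted to grey beads): tray 2→9, tray 3→3, tray 5→1.
The minimum is 1, held uniquely by tray 5.

tray 5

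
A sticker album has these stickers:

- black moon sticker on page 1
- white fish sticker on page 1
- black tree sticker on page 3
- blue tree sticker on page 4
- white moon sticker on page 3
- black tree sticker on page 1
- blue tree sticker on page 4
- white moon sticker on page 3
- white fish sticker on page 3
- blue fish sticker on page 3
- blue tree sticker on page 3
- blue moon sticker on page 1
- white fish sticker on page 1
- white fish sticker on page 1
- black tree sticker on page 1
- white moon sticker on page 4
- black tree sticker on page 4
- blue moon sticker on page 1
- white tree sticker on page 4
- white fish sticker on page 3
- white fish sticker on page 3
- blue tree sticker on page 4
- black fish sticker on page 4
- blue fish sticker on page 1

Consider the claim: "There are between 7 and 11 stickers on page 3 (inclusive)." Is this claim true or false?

True

There are 8 stickers on page 3.
The claim requires 7 ≤ 8 ≤ 11, which holds.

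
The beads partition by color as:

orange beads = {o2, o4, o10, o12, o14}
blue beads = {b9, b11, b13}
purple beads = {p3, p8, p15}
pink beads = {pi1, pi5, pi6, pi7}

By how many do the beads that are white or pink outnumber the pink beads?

0

beads that are white or pink: 4.
pink beads: 4.
4 − 4 = 0.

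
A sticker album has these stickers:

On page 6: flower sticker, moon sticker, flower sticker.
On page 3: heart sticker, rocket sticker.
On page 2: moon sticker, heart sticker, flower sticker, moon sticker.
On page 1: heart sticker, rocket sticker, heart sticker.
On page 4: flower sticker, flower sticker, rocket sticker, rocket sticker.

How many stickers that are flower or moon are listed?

flower: 5; moon: 3; together 5 + 3 = 8.

8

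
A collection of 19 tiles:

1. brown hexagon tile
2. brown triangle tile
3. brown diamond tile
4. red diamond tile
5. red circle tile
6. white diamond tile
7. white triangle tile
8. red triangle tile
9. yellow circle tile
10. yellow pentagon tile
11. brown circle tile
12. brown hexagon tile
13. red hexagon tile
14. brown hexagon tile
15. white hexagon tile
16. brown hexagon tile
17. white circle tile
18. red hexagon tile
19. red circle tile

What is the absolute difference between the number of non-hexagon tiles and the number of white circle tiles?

non-hexagon tiles: 12. white circle tiles: 1.
|12 − 1| = 12 − 1 = 11.

11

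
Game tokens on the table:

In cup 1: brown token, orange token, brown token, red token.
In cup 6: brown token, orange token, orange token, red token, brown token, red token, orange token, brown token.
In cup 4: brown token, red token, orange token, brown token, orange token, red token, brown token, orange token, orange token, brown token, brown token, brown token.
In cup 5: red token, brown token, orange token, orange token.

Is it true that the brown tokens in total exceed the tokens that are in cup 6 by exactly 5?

|brown tokens| = 12.
|tokens in cup 6| = 8.
The claim requires 12 − 8 (= 4) to equal 5, which does not hold.

False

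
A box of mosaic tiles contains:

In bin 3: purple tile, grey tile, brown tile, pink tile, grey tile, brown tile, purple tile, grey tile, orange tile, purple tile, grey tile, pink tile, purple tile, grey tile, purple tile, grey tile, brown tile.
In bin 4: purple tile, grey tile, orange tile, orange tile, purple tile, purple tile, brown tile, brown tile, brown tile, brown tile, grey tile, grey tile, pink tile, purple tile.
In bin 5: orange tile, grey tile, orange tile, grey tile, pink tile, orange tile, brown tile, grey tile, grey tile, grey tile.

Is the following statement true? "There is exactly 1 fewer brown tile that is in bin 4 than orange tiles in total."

brown tiles in bin 4: 4.
orange tiles: 6.
The claim requires 6 − 4 (= 2) to equal 1, which does not hold.

False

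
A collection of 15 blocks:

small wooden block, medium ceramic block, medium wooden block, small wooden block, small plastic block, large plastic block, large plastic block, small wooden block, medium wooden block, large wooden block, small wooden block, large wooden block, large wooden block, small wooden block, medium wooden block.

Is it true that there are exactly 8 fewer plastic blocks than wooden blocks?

|plastic blocks| = 3.
|wooden blocks| = 11.
The claim requires 11 − 3 (= 8) to equal 8, which holds.

True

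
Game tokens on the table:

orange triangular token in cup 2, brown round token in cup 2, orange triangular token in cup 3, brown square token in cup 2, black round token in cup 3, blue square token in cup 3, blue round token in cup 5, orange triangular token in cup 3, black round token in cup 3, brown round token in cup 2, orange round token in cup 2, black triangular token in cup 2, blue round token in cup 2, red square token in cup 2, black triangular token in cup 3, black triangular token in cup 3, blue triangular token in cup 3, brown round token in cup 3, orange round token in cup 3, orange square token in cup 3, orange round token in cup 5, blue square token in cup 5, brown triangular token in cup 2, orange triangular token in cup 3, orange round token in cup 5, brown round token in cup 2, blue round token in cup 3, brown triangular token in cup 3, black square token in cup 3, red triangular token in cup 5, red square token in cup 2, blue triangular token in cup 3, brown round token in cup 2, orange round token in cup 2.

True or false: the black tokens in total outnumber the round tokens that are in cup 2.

False

black tokens: 6.
round tokens in cup 2: 7.
The claim requires 6 > 7, which does not hold.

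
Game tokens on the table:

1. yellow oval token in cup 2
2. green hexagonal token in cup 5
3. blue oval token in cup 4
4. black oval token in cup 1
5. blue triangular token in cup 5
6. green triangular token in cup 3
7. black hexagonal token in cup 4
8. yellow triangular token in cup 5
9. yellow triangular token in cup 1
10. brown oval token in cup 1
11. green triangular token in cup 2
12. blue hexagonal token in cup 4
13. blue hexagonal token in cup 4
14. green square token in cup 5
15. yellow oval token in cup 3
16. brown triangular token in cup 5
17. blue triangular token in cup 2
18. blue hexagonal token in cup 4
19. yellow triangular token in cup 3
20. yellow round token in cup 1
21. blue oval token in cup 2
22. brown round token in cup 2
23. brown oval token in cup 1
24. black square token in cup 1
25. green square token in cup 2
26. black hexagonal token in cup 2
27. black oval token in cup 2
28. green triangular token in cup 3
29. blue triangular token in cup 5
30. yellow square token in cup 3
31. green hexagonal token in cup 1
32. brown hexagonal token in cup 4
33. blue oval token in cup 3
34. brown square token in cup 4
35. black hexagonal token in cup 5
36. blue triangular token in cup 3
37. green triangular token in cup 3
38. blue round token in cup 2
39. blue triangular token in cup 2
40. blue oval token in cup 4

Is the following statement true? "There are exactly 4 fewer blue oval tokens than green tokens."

True

blue oval tokens: 4.
green tokens: 8.
The claim requires 8 − 4 (= 4) to equal 4, which holds.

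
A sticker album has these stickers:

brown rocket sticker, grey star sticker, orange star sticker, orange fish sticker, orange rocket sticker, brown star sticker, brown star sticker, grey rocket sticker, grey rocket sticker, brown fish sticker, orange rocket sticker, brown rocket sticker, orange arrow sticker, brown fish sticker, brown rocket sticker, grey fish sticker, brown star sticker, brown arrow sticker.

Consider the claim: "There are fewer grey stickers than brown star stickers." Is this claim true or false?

False

|grey stickers| = 4.
|brown star stickers| = 3.
The claim requires 4 < 3, which does not hold.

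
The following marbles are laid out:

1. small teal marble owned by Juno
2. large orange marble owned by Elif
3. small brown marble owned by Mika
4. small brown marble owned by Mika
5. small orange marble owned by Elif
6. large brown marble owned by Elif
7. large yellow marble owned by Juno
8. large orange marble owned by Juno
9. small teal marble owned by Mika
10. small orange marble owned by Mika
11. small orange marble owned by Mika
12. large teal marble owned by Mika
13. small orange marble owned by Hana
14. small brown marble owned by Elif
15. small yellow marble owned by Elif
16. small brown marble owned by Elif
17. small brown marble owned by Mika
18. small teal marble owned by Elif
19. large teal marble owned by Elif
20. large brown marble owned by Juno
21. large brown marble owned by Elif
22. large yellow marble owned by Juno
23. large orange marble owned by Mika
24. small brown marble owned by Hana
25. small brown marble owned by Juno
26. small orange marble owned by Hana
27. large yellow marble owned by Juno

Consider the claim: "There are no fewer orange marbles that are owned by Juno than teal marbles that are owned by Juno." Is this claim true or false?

Count of orange marbles owned by Juno: 1.
Count of teal marbles owned by Juno: 1.
The claim requires 1 ≥ 1, which holds.

True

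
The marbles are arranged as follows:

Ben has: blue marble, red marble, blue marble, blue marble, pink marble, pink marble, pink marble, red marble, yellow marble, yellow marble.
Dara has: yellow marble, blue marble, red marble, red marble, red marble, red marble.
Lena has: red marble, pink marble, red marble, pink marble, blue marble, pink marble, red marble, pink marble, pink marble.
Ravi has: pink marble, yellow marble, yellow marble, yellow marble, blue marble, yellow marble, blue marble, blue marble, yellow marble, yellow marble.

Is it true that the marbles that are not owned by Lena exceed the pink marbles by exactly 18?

Count of marbles that are not owned by Lena: 26.
There are 9 pink marbles.
The claim requires 26 − 9 (= 17) to equal 18, which does not hold.

False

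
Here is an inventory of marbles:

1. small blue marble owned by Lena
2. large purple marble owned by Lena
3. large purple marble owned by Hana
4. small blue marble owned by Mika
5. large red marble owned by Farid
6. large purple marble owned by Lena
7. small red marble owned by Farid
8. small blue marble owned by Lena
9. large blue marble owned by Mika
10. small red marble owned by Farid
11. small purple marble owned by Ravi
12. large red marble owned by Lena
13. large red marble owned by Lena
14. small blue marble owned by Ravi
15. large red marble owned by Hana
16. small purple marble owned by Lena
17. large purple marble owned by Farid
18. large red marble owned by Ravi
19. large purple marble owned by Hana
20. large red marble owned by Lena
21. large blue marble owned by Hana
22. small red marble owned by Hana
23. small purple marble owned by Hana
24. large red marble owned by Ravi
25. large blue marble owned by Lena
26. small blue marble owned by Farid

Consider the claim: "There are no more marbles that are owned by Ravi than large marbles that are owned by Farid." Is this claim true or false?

False

|marbles owned by Ravi| = 4.
|large marbles owned by Farid| = 2.
The claim requires 4 ≤ 2, which does not hold.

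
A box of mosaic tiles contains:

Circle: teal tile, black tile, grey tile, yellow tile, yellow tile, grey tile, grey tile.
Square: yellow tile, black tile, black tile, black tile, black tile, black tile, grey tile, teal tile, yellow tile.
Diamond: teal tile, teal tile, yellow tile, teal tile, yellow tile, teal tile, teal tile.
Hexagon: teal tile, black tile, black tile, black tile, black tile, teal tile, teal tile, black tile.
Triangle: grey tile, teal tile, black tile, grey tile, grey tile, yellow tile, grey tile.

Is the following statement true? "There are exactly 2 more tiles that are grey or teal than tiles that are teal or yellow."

There are 19 tiles that are grey or teal.
There are 18 tiles that are teal or yellow.
The claim requires 19 − 18 (= 1) to equal 2, which does not hold.

False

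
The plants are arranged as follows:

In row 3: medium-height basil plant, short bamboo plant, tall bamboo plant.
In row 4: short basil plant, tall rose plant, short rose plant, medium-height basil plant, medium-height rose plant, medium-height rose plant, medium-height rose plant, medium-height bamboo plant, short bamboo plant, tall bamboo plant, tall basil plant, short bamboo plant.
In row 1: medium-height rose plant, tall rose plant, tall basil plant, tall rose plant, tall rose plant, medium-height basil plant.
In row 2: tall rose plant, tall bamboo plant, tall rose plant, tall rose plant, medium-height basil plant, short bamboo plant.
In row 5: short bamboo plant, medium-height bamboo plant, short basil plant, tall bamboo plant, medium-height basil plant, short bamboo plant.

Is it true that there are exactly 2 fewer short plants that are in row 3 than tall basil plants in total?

False

|short plants in row 3| = 1.
|tall basil plants| = 2.
The claim requires 2 − 1 (= 1) to equal 2, which does not hold.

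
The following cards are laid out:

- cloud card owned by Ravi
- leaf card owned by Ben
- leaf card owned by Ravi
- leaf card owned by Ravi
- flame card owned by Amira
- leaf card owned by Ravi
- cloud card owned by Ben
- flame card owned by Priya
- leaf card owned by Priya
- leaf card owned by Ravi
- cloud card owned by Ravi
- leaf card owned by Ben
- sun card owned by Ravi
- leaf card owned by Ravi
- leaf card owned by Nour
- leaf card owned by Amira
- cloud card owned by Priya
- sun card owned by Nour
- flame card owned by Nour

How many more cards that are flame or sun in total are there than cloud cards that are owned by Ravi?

cards that are flame or sun: 5.
cloud cards owned by Ravi: 2.
5 − 2 = 3.

3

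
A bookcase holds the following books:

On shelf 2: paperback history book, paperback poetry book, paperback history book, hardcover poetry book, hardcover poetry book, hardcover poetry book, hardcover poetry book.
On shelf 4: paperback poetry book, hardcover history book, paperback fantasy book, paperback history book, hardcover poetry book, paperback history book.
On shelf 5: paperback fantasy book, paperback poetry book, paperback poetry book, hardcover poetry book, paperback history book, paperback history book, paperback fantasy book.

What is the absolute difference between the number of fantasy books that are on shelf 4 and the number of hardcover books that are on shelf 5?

0

fantasy books on shelf 4: 1. hardcover books on shelf 5: 1.
|1 − 1| = 1 − 1 = 0.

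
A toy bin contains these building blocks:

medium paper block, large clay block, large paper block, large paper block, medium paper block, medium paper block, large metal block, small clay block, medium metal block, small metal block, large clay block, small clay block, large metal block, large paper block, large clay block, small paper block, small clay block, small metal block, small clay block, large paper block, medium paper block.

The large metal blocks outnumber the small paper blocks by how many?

large metal blocks: 2.
small paper blocks: 1.
2 − 1 = 1.

1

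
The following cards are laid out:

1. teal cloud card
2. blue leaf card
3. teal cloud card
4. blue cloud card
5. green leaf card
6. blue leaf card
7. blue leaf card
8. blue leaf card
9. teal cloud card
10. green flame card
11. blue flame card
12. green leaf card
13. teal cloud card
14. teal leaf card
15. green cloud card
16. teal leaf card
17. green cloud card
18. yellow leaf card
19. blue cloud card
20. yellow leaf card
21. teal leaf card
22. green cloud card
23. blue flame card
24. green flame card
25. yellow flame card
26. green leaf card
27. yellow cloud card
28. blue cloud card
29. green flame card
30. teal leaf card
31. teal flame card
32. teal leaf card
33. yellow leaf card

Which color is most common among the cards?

teal

Counts by color: teal 10, green 9, blue 9, yellow 5.
The maximum is 10, held uniquely by teal.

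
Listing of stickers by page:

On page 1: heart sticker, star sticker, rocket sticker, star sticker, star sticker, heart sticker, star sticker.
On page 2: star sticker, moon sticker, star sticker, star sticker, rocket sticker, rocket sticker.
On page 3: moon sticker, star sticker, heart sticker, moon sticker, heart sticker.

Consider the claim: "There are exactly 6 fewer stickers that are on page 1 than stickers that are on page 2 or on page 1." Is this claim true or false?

There are 7 stickers on page 1.
There are 13 stickers on page 2 or on page 1.
The claim requires 13 − 7 (= 6) to equal 6, which holds.

True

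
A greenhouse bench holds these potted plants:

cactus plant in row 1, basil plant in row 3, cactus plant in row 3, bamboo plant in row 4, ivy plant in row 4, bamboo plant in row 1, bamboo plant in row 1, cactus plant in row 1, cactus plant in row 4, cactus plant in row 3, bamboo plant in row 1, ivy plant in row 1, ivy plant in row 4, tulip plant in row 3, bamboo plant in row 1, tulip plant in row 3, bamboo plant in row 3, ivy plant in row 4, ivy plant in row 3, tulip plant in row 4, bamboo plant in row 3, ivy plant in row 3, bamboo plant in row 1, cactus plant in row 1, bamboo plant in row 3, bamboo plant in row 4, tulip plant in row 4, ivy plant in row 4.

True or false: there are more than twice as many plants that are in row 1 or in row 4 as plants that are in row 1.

False

plants in row 1 or in row 4: 18.
plants in row 1: 9.
The claim requires 18 > 2 × 9 = 18, which does not hold.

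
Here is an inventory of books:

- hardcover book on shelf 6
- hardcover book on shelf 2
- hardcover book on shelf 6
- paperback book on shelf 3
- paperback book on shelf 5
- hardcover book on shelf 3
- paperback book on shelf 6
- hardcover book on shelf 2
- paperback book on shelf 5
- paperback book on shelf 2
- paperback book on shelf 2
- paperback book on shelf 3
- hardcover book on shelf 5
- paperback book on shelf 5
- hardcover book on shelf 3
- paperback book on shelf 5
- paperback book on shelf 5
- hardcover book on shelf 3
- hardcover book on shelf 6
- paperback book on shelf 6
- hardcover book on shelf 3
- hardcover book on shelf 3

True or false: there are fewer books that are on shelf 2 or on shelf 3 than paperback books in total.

False

|books on shelf 2 or on shelf 3| = 11.
|paperback books| = 11.
The claim requires 11 < 11, which does not hold.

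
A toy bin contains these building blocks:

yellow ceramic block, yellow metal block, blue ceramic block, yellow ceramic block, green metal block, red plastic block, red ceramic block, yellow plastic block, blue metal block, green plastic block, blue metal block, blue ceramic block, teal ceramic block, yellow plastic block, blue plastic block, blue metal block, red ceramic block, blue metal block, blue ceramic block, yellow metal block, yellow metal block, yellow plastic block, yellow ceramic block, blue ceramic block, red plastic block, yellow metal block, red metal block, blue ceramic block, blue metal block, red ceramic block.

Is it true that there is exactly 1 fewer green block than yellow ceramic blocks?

|green blocks| = 2.
|yellow ceramic blocks| = 3.
The claim requires 3 − 2 (= 1) to equal 1, which holds.

True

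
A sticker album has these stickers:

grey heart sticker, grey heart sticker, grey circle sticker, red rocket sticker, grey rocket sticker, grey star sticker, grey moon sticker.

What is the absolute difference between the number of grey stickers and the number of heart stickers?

4

grey stickers: 6. heart stickers: 2.
|6 − 2| = 6 − 2 = 4.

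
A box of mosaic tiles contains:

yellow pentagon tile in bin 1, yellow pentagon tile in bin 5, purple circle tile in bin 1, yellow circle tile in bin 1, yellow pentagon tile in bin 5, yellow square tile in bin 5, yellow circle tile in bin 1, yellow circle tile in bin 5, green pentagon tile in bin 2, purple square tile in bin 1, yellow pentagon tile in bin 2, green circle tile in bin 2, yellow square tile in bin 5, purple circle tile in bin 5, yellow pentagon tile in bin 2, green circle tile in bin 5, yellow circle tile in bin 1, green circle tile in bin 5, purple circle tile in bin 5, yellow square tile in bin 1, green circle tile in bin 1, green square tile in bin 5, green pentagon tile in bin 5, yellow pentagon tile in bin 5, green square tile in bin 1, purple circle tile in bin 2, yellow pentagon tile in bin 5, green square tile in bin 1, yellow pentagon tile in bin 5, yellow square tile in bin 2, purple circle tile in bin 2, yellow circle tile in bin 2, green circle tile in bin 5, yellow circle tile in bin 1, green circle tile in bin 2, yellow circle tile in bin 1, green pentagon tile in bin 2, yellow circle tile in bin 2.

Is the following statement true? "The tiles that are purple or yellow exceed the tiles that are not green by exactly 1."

tiles that are purple or yellow: 26.
tiles that are not green: 26.
The claim requires 26 − 26 (= 0) to equal 1, which does not hold.

False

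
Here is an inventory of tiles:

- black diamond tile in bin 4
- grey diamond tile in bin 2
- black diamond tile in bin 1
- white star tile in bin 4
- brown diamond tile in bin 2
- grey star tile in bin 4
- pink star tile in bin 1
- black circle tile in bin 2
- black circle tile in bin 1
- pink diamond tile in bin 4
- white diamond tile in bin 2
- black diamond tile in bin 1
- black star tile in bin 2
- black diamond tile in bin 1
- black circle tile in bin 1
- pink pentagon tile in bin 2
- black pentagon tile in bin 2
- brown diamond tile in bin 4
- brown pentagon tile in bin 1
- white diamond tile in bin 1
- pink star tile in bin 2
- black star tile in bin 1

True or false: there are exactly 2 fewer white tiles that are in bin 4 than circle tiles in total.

True

There is 1 white tile in bin 4.
There are 3 circle tiles.
The claim requires 3 − 1 (= 2) to equal 2, which holds.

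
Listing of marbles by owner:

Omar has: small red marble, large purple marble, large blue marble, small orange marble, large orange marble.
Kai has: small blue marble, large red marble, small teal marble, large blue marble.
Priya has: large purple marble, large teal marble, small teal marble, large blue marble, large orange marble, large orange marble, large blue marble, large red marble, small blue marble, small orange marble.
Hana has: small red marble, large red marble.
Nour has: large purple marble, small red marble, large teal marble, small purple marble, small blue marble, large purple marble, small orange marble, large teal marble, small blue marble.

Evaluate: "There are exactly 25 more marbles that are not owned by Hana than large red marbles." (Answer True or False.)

|marbles that are not owned by Hana| = 28.
|large red marbles| = 3.
The claim requires 28 − 3 (= 25) to equal 25, which holds.

True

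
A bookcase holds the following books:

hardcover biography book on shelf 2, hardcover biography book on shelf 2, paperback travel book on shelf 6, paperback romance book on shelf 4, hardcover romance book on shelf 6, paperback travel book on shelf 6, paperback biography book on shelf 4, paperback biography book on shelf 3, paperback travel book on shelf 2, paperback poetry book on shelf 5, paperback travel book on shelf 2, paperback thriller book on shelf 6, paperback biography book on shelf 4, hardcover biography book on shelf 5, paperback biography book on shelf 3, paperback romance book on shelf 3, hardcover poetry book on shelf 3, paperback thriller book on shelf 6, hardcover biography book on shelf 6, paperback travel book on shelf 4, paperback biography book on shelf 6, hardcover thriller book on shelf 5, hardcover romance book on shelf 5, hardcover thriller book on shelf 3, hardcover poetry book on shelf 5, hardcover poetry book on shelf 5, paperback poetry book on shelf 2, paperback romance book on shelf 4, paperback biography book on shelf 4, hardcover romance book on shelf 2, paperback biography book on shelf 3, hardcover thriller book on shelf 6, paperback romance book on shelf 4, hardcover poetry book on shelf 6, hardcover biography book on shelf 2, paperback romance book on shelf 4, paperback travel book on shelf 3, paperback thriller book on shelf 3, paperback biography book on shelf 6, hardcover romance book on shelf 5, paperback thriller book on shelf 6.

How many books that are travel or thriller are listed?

13

thriller: 7; travel: 6; together 7 + 6 = 13.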